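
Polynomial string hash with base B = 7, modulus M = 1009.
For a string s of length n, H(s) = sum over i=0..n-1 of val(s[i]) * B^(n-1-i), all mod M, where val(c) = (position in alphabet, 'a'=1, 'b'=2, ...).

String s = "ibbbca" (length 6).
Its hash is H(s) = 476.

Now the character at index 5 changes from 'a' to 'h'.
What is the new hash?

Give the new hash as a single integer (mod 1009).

Answer: 483

Derivation:
val('a') = 1, val('h') = 8
Position k = 5, exponent = n-1-k = 0
B^0 mod M = 7^0 mod 1009 = 1
Delta = (8 - 1) * 1 mod 1009 = 7
New hash = (476 + 7) mod 1009 = 483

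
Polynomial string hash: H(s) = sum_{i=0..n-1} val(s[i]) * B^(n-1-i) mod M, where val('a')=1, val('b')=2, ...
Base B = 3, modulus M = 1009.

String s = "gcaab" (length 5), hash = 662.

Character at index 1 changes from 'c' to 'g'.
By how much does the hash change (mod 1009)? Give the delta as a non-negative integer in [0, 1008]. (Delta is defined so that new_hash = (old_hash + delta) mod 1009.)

Answer: 108

Derivation:
Delta formula: (val(new) - val(old)) * B^(n-1-k) mod M
  val('g') - val('c') = 7 - 3 = 4
  B^(n-1-k) = 3^3 mod 1009 = 27
  Delta = 4 * 27 mod 1009 = 108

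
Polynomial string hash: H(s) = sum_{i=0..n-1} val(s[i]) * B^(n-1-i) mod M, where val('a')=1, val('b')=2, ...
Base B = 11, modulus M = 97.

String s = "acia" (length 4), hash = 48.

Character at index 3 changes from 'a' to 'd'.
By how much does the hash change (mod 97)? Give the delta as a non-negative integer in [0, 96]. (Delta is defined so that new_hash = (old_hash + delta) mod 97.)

Answer: 3

Derivation:
Delta formula: (val(new) - val(old)) * B^(n-1-k) mod M
  val('d') - val('a') = 4 - 1 = 3
  B^(n-1-k) = 11^0 mod 97 = 1
  Delta = 3 * 1 mod 97 = 3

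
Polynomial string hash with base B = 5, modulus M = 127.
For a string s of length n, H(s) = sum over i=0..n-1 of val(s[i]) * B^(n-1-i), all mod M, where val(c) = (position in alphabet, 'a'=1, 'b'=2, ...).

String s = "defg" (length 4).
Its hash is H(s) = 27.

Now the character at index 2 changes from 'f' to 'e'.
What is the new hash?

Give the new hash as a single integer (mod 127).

val('f') = 6, val('e') = 5
Position k = 2, exponent = n-1-k = 1
B^1 mod M = 5^1 mod 127 = 5
Delta = (5 - 6) * 5 mod 127 = 122
New hash = (27 + 122) mod 127 = 22

Answer: 22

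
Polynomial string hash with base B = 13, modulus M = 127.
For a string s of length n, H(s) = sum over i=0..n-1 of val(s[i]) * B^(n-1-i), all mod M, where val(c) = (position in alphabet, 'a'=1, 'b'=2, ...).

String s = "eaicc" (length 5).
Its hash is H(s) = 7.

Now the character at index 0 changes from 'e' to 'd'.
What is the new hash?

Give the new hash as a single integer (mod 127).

val('e') = 5, val('d') = 4
Position k = 0, exponent = n-1-k = 4
B^4 mod M = 13^4 mod 127 = 113
Delta = (4 - 5) * 113 mod 127 = 14
New hash = (7 + 14) mod 127 = 21

Answer: 21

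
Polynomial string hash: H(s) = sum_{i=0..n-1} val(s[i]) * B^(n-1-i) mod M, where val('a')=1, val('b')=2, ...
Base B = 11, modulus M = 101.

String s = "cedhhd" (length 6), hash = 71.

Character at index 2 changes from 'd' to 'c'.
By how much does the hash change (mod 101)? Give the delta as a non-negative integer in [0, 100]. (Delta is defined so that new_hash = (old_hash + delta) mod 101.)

Answer: 83

Derivation:
Delta formula: (val(new) - val(old)) * B^(n-1-k) mod M
  val('c') - val('d') = 3 - 4 = -1
  B^(n-1-k) = 11^3 mod 101 = 18
  Delta = -1 * 18 mod 101 = 83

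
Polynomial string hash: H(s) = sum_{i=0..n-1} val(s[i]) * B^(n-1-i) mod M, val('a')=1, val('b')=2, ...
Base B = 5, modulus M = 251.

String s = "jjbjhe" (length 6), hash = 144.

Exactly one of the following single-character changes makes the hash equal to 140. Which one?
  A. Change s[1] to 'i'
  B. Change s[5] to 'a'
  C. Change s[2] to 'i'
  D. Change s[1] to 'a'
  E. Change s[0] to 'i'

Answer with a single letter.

Answer: B

Derivation:
Option A: s[1]='j'->'i', delta=(9-10)*5^4 mod 251 = 128, hash=144+128 mod 251 = 21
Option B: s[5]='e'->'a', delta=(1-5)*5^0 mod 251 = 247, hash=144+247 mod 251 = 140 <-- target
Option C: s[2]='b'->'i', delta=(9-2)*5^3 mod 251 = 122, hash=144+122 mod 251 = 15
Option D: s[1]='j'->'a', delta=(1-10)*5^4 mod 251 = 148, hash=144+148 mod 251 = 41
Option E: s[0]='j'->'i', delta=(9-10)*5^5 mod 251 = 138, hash=144+138 mod 251 = 31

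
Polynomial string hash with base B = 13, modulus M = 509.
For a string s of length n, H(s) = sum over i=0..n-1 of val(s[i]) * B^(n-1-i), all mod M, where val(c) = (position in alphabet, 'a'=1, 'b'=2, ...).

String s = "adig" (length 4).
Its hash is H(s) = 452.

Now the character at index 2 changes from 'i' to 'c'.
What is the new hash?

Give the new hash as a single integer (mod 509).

val('i') = 9, val('c') = 3
Position k = 2, exponent = n-1-k = 1
B^1 mod M = 13^1 mod 509 = 13
Delta = (3 - 9) * 13 mod 509 = 431
New hash = (452 + 431) mod 509 = 374

Answer: 374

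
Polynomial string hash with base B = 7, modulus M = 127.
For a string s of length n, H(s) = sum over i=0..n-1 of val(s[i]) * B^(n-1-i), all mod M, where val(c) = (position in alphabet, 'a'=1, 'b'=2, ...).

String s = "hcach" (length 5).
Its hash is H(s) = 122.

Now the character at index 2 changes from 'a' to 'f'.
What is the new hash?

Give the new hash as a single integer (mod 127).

Answer: 113

Derivation:
val('a') = 1, val('f') = 6
Position k = 2, exponent = n-1-k = 2
B^2 mod M = 7^2 mod 127 = 49
Delta = (6 - 1) * 49 mod 127 = 118
New hash = (122 + 118) mod 127 = 113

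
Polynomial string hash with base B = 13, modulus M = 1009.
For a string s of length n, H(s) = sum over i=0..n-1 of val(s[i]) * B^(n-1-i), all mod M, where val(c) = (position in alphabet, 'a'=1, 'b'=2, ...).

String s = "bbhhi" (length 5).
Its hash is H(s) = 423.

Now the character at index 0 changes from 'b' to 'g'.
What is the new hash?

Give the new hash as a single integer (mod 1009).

Answer: 959

Derivation:
val('b') = 2, val('g') = 7
Position k = 0, exponent = n-1-k = 4
B^4 mod M = 13^4 mod 1009 = 309
Delta = (7 - 2) * 309 mod 1009 = 536
New hash = (423 + 536) mod 1009 = 959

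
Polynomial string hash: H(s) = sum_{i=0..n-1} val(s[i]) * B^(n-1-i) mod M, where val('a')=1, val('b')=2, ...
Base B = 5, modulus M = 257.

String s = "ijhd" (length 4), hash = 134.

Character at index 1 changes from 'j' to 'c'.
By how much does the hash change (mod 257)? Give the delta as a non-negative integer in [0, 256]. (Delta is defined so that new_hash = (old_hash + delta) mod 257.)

Answer: 82

Derivation:
Delta formula: (val(new) - val(old)) * B^(n-1-k) mod M
  val('c') - val('j') = 3 - 10 = -7
  B^(n-1-k) = 5^2 mod 257 = 25
  Delta = -7 * 25 mod 257 = 82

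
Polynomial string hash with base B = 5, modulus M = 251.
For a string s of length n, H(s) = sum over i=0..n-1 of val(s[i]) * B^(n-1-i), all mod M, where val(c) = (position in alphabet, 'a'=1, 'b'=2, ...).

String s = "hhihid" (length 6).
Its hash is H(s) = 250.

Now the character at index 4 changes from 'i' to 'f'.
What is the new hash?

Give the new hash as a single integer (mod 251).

Answer: 235

Derivation:
val('i') = 9, val('f') = 6
Position k = 4, exponent = n-1-k = 1
B^1 mod M = 5^1 mod 251 = 5
Delta = (6 - 9) * 5 mod 251 = 236
New hash = (250 + 236) mod 251 = 235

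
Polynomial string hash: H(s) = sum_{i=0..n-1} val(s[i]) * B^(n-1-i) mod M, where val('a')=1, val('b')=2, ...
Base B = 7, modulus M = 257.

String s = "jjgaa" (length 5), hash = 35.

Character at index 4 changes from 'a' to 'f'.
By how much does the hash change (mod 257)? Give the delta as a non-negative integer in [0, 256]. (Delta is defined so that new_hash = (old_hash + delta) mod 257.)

Answer: 5

Derivation:
Delta formula: (val(new) - val(old)) * B^(n-1-k) mod M
  val('f') - val('a') = 6 - 1 = 5
  B^(n-1-k) = 7^0 mod 257 = 1
  Delta = 5 * 1 mod 257 = 5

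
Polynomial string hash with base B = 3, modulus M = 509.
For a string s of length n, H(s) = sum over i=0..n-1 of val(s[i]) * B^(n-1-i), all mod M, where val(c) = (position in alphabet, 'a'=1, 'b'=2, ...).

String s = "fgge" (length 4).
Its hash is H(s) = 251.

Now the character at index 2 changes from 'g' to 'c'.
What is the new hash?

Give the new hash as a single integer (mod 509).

Answer: 239

Derivation:
val('g') = 7, val('c') = 3
Position k = 2, exponent = n-1-k = 1
B^1 mod M = 3^1 mod 509 = 3
Delta = (3 - 7) * 3 mod 509 = 497
New hash = (251 + 497) mod 509 = 239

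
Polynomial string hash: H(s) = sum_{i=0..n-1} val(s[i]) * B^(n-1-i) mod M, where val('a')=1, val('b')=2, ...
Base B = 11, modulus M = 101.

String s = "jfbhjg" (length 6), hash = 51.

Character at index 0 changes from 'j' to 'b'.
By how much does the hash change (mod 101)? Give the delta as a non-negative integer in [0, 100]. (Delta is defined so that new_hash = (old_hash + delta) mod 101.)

Delta formula: (val(new) - val(old)) * B^(n-1-k) mod M
  val('b') - val('j') = 2 - 10 = -8
  B^(n-1-k) = 11^5 mod 101 = 57
  Delta = -8 * 57 mod 101 = 49

Answer: 49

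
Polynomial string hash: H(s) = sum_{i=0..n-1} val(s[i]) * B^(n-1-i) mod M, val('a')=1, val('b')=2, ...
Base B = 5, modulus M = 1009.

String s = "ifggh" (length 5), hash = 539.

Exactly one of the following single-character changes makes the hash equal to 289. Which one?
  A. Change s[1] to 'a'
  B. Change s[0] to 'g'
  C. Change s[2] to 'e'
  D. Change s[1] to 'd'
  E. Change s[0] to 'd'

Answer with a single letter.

Answer: D

Derivation:
Option A: s[1]='f'->'a', delta=(1-6)*5^3 mod 1009 = 384, hash=539+384 mod 1009 = 923
Option B: s[0]='i'->'g', delta=(7-9)*5^4 mod 1009 = 768, hash=539+768 mod 1009 = 298
Option C: s[2]='g'->'e', delta=(5-7)*5^2 mod 1009 = 959, hash=539+959 mod 1009 = 489
Option D: s[1]='f'->'d', delta=(4-6)*5^3 mod 1009 = 759, hash=539+759 mod 1009 = 289 <-- target
Option E: s[0]='i'->'d', delta=(4-9)*5^4 mod 1009 = 911, hash=539+911 mod 1009 = 441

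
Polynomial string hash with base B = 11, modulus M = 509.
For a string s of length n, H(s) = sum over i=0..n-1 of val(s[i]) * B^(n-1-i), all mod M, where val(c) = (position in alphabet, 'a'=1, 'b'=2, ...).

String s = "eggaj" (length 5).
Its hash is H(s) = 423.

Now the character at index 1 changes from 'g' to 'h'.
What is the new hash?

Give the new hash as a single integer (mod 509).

val('g') = 7, val('h') = 8
Position k = 1, exponent = n-1-k = 3
B^3 mod M = 11^3 mod 509 = 313
Delta = (8 - 7) * 313 mod 509 = 313
New hash = (423 + 313) mod 509 = 227

Answer: 227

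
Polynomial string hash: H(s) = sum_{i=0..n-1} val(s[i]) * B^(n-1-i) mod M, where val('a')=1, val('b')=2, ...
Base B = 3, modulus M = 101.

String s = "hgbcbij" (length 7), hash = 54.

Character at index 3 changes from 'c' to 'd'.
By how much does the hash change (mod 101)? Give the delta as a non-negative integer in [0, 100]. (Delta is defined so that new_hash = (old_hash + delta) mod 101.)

Answer: 27

Derivation:
Delta formula: (val(new) - val(old)) * B^(n-1-k) mod M
  val('d') - val('c') = 4 - 3 = 1
  B^(n-1-k) = 3^3 mod 101 = 27
  Delta = 1 * 27 mod 101 = 27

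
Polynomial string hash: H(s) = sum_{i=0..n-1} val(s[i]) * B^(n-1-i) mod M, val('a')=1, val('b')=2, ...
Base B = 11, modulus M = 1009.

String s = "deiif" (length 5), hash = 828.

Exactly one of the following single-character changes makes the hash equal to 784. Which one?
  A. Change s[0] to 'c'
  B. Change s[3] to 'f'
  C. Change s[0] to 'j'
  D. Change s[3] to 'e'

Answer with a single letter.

Answer: D

Derivation:
Option A: s[0]='d'->'c', delta=(3-4)*11^4 mod 1009 = 494, hash=828+494 mod 1009 = 313
Option B: s[3]='i'->'f', delta=(6-9)*11^1 mod 1009 = 976, hash=828+976 mod 1009 = 795
Option C: s[0]='d'->'j', delta=(10-4)*11^4 mod 1009 = 63, hash=828+63 mod 1009 = 891
Option D: s[3]='i'->'e', delta=(5-9)*11^1 mod 1009 = 965, hash=828+965 mod 1009 = 784 <-- target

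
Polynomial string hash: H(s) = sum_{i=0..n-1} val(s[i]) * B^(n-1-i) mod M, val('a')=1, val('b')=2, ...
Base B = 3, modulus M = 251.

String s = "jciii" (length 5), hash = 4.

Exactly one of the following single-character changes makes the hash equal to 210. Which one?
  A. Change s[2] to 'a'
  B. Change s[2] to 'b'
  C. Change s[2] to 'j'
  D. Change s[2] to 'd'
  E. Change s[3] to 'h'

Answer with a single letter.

Answer: D

Derivation:
Option A: s[2]='i'->'a', delta=(1-9)*3^2 mod 251 = 179, hash=4+179 mod 251 = 183
Option B: s[2]='i'->'b', delta=(2-9)*3^2 mod 251 = 188, hash=4+188 mod 251 = 192
Option C: s[2]='i'->'j', delta=(10-9)*3^2 mod 251 = 9, hash=4+9 mod 251 = 13
Option D: s[2]='i'->'d', delta=(4-9)*3^2 mod 251 = 206, hash=4+206 mod 251 = 210 <-- target
Option E: s[3]='i'->'h', delta=(8-9)*3^1 mod 251 = 248, hash=4+248 mod 251 = 1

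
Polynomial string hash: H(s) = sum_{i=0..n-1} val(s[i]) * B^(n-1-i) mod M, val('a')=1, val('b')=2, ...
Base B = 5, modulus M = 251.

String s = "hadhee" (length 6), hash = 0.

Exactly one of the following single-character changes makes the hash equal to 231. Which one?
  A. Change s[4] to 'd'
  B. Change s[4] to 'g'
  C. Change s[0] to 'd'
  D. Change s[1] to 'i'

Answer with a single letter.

Answer: D

Derivation:
Option A: s[4]='e'->'d', delta=(4-5)*5^1 mod 251 = 246, hash=0+246 mod 251 = 246
Option B: s[4]='e'->'g', delta=(7-5)*5^1 mod 251 = 10, hash=0+10 mod 251 = 10
Option C: s[0]='h'->'d', delta=(4-8)*5^5 mod 251 = 50, hash=0+50 mod 251 = 50
Option D: s[1]='a'->'i', delta=(9-1)*5^4 mod 251 = 231, hash=0+231 mod 251 = 231 <-- target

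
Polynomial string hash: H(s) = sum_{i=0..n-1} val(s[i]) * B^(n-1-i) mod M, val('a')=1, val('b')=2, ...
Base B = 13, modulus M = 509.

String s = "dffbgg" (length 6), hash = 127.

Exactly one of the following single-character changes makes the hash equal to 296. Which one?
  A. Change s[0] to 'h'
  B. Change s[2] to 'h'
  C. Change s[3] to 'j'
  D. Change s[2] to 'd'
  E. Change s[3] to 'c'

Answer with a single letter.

Option A: s[0]='d'->'h', delta=(8-4)*13^5 mod 509 = 419, hash=127+419 mod 509 = 37
Option B: s[2]='f'->'h', delta=(8-6)*13^3 mod 509 = 322, hash=127+322 mod 509 = 449
Option C: s[3]='b'->'j', delta=(10-2)*13^2 mod 509 = 334, hash=127+334 mod 509 = 461
Option D: s[2]='f'->'d', delta=(4-6)*13^3 mod 509 = 187, hash=127+187 mod 509 = 314
Option E: s[3]='b'->'c', delta=(3-2)*13^2 mod 509 = 169, hash=127+169 mod 509 = 296 <-- target

Answer: E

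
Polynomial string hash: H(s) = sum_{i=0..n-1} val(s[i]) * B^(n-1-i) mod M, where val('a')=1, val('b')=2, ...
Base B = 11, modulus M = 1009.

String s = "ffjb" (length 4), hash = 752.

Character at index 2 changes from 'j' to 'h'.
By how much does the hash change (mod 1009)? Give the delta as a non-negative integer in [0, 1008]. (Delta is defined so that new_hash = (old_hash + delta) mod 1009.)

Delta formula: (val(new) - val(old)) * B^(n-1-k) mod M
  val('h') - val('j') = 8 - 10 = -2
  B^(n-1-k) = 11^1 mod 1009 = 11
  Delta = -2 * 11 mod 1009 = 987

Answer: 987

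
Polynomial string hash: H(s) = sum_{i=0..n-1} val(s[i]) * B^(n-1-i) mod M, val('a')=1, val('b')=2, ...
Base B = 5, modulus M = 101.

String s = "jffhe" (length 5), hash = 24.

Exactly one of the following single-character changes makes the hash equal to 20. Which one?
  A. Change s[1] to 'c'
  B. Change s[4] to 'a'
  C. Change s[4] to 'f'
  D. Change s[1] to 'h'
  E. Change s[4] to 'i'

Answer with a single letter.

Option A: s[1]='f'->'c', delta=(3-6)*5^3 mod 101 = 29, hash=24+29 mod 101 = 53
Option B: s[4]='e'->'a', delta=(1-5)*5^0 mod 101 = 97, hash=24+97 mod 101 = 20 <-- target
Option C: s[4]='e'->'f', delta=(6-5)*5^0 mod 101 = 1, hash=24+1 mod 101 = 25
Option D: s[1]='f'->'h', delta=(8-6)*5^3 mod 101 = 48, hash=24+48 mod 101 = 72
Option E: s[4]='e'->'i', delta=(9-5)*5^0 mod 101 = 4, hash=24+4 mod 101 = 28

Answer: B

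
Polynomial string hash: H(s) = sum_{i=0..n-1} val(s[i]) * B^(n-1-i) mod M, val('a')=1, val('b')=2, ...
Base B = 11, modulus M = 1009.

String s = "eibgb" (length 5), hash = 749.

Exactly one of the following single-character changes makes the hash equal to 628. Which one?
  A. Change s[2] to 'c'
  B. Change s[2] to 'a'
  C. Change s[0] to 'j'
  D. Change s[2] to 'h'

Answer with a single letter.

Option A: s[2]='b'->'c', delta=(3-2)*11^2 mod 1009 = 121, hash=749+121 mod 1009 = 870
Option B: s[2]='b'->'a', delta=(1-2)*11^2 mod 1009 = 888, hash=749+888 mod 1009 = 628 <-- target
Option C: s[0]='e'->'j', delta=(10-5)*11^4 mod 1009 = 557, hash=749+557 mod 1009 = 297
Option D: s[2]='b'->'h', delta=(8-2)*11^2 mod 1009 = 726, hash=749+726 mod 1009 = 466

Answer: B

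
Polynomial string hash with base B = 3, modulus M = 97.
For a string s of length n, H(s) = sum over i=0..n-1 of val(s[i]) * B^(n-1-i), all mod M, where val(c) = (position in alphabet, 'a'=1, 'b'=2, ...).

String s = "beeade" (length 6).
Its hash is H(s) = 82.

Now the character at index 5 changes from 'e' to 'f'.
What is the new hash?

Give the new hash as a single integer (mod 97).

Answer: 83

Derivation:
val('e') = 5, val('f') = 6
Position k = 5, exponent = n-1-k = 0
B^0 mod M = 3^0 mod 97 = 1
Delta = (6 - 5) * 1 mod 97 = 1
New hash = (82 + 1) mod 97 = 83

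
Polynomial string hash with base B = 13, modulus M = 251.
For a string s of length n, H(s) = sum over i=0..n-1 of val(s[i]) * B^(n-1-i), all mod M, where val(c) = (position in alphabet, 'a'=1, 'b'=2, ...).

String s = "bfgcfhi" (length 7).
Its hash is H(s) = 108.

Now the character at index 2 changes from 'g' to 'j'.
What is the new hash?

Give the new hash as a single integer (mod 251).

Answer: 200

Derivation:
val('g') = 7, val('j') = 10
Position k = 2, exponent = n-1-k = 4
B^4 mod M = 13^4 mod 251 = 198
Delta = (10 - 7) * 198 mod 251 = 92
New hash = (108 + 92) mod 251 = 200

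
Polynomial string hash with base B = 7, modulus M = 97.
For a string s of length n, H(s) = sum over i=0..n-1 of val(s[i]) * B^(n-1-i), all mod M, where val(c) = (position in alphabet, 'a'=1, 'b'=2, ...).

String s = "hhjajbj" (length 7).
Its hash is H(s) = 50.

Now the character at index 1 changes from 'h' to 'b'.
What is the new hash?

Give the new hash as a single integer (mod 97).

val('h') = 8, val('b') = 2
Position k = 1, exponent = n-1-k = 5
B^5 mod M = 7^5 mod 97 = 26
Delta = (2 - 8) * 26 mod 97 = 38
New hash = (50 + 38) mod 97 = 88

Answer: 88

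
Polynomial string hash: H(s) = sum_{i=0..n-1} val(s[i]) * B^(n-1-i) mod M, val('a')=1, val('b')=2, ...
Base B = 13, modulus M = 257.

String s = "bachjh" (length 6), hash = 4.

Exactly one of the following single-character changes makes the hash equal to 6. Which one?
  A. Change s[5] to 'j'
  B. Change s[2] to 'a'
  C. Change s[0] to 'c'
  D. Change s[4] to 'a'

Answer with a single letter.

Answer: A

Derivation:
Option A: s[5]='h'->'j', delta=(10-8)*13^0 mod 257 = 2, hash=4+2 mod 257 = 6 <-- target
Option B: s[2]='c'->'a', delta=(1-3)*13^3 mod 257 = 232, hash=4+232 mod 257 = 236
Option C: s[0]='b'->'c', delta=(3-2)*13^5 mod 257 = 185, hash=4+185 mod 257 = 189
Option D: s[4]='j'->'a', delta=(1-10)*13^1 mod 257 = 140, hash=4+140 mod 257 = 144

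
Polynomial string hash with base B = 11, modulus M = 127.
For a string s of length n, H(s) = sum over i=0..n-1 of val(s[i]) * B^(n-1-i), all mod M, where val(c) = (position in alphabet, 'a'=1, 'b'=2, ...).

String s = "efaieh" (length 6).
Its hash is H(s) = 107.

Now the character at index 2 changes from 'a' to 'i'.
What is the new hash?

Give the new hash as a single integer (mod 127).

val('a') = 1, val('i') = 9
Position k = 2, exponent = n-1-k = 3
B^3 mod M = 11^3 mod 127 = 61
Delta = (9 - 1) * 61 mod 127 = 107
New hash = (107 + 107) mod 127 = 87

Answer: 87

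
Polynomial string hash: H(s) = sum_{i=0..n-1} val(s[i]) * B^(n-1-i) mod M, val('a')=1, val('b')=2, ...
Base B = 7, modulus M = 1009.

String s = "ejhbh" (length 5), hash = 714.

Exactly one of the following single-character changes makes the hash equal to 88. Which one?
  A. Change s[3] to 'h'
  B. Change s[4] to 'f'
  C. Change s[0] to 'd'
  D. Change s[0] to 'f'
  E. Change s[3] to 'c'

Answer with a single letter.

Option A: s[3]='b'->'h', delta=(8-2)*7^1 mod 1009 = 42, hash=714+42 mod 1009 = 756
Option B: s[4]='h'->'f', delta=(6-8)*7^0 mod 1009 = 1007, hash=714+1007 mod 1009 = 712
Option C: s[0]='e'->'d', delta=(4-5)*7^4 mod 1009 = 626, hash=714+626 mod 1009 = 331
Option D: s[0]='e'->'f', delta=(6-5)*7^4 mod 1009 = 383, hash=714+383 mod 1009 = 88 <-- target
Option E: s[3]='b'->'c', delta=(3-2)*7^1 mod 1009 = 7, hash=714+7 mod 1009 = 721

Answer: D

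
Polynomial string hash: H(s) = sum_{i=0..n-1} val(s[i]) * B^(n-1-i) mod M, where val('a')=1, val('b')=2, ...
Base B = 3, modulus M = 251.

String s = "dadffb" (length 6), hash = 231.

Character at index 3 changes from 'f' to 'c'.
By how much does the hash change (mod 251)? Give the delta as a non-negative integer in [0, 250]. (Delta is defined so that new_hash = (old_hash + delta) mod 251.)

Delta formula: (val(new) - val(old)) * B^(n-1-k) mod M
  val('c') - val('f') = 3 - 6 = -3
  B^(n-1-k) = 3^2 mod 251 = 9
  Delta = -3 * 9 mod 251 = 224

Answer: 224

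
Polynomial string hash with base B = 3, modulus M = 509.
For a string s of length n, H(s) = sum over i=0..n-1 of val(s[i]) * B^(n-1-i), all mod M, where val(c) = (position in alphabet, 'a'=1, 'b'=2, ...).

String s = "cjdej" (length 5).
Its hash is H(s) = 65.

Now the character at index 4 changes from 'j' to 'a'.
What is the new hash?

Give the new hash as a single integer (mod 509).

val('j') = 10, val('a') = 1
Position k = 4, exponent = n-1-k = 0
B^0 mod M = 3^0 mod 509 = 1
Delta = (1 - 10) * 1 mod 509 = 500
New hash = (65 + 500) mod 509 = 56

Answer: 56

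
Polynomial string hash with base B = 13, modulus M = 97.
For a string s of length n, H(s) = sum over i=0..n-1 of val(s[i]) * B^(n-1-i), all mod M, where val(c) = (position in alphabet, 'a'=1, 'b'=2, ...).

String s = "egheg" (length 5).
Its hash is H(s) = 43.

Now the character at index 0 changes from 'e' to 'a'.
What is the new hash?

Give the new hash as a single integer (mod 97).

val('e') = 5, val('a') = 1
Position k = 0, exponent = n-1-k = 4
B^4 mod M = 13^4 mod 97 = 43
Delta = (1 - 5) * 43 mod 97 = 22
New hash = (43 + 22) mod 97 = 65

Answer: 65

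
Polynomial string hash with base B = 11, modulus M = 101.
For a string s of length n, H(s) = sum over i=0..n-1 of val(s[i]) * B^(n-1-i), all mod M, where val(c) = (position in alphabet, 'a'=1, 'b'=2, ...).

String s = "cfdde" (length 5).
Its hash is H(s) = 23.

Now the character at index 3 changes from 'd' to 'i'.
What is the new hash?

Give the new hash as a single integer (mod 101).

Answer: 78

Derivation:
val('d') = 4, val('i') = 9
Position k = 3, exponent = n-1-k = 1
B^1 mod M = 11^1 mod 101 = 11
Delta = (9 - 4) * 11 mod 101 = 55
New hash = (23 + 55) mod 101 = 78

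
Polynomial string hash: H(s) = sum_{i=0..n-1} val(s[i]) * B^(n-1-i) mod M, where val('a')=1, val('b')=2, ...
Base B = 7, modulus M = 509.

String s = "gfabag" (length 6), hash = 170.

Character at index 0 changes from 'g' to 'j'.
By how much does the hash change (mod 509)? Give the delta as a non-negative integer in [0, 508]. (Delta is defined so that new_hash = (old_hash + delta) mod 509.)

Answer: 30

Derivation:
Delta formula: (val(new) - val(old)) * B^(n-1-k) mod M
  val('j') - val('g') = 10 - 7 = 3
  B^(n-1-k) = 7^5 mod 509 = 10
  Delta = 3 * 10 mod 509 = 30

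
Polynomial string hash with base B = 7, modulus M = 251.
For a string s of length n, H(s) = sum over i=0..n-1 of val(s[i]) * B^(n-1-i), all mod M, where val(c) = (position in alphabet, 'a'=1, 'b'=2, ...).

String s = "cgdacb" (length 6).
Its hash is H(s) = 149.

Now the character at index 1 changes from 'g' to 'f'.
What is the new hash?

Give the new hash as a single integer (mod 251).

val('g') = 7, val('f') = 6
Position k = 1, exponent = n-1-k = 4
B^4 mod M = 7^4 mod 251 = 142
Delta = (6 - 7) * 142 mod 251 = 109
New hash = (149 + 109) mod 251 = 7

Answer: 7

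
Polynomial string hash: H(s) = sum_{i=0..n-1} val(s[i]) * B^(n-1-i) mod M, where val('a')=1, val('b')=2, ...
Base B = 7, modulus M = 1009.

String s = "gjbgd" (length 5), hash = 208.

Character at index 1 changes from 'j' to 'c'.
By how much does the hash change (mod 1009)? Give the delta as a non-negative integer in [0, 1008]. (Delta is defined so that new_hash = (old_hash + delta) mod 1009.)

Delta formula: (val(new) - val(old)) * B^(n-1-k) mod M
  val('c') - val('j') = 3 - 10 = -7
  B^(n-1-k) = 7^3 mod 1009 = 343
  Delta = -7 * 343 mod 1009 = 626

Answer: 626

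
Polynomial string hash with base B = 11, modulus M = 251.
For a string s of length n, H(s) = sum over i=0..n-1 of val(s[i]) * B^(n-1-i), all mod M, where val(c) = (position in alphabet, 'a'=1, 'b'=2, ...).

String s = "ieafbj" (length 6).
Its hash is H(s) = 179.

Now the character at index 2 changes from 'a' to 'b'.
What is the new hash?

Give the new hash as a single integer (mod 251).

val('a') = 1, val('b') = 2
Position k = 2, exponent = n-1-k = 3
B^3 mod M = 11^3 mod 251 = 76
Delta = (2 - 1) * 76 mod 251 = 76
New hash = (179 + 76) mod 251 = 4

Answer: 4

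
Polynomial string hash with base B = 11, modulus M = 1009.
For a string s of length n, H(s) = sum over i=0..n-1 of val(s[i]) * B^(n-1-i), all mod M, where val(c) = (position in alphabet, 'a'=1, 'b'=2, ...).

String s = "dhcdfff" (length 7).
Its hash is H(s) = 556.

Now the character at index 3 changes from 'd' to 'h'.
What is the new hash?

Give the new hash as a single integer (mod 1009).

Answer: 835

Derivation:
val('d') = 4, val('h') = 8
Position k = 3, exponent = n-1-k = 3
B^3 mod M = 11^3 mod 1009 = 322
Delta = (8 - 4) * 322 mod 1009 = 279
New hash = (556 + 279) mod 1009 = 835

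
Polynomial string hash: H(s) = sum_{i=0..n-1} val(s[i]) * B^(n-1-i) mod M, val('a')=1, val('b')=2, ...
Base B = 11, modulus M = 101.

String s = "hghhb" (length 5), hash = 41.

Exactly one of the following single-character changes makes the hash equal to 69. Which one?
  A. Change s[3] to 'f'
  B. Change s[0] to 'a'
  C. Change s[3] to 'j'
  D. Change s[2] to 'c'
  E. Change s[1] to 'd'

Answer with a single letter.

Answer: B

Derivation:
Option A: s[3]='h'->'f', delta=(6-8)*11^1 mod 101 = 79, hash=41+79 mod 101 = 19
Option B: s[0]='h'->'a', delta=(1-8)*11^4 mod 101 = 28, hash=41+28 mod 101 = 69 <-- target
Option C: s[3]='h'->'j', delta=(10-8)*11^1 mod 101 = 22, hash=41+22 mod 101 = 63
Option D: s[2]='h'->'c', delta=(3-8)*11^2 mod 101 = 1, hash=41+1 mod 101 = 42
Option E: s[1]='g'->'d', delta=(4-7)*11^3 mod 101 = 47, hash=41+47 mod 101 = 88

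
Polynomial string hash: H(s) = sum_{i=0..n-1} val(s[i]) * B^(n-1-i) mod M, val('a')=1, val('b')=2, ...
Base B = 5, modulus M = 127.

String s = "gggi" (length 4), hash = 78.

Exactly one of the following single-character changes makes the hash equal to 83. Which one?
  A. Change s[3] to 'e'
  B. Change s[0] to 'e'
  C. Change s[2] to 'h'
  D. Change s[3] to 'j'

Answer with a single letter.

Answer: C

Derivation:
Option A: s[3]='i'->'e', delta=(5-9)*5^0 mod 127 = 123, hash=78+123 mod 127 = 74
Option B: s[0]='g'->'e', delta=(5-7)*5^3 mod 127 = 4, hash=78+4 mod 127 = 82
Option C: s[2]='g'->'h', delta=(8-7)*5^1 mod 127 = 5, hash=78+5 mod 127 = 83 <-- target
Option D: s[3]='i'->'j', delta=(10-9)*5^0 mod 127 = 1, hash=78+1 mod 127 = 79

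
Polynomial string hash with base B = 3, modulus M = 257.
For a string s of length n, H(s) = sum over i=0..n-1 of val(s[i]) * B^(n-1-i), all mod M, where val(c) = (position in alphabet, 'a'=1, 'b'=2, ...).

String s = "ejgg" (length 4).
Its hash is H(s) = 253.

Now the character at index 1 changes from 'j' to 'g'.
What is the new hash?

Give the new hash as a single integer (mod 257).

Answer: 226

Derivation:
val('j') = 10, val('g') = 7
Position k = 1, exponent = n-1-k = 2
B^2 mod M = 3^2 mod 257 = 9
Delta = (7 - 10) * 9 mod 257 = 230
New hash = (253 + 230) mod 257 = 226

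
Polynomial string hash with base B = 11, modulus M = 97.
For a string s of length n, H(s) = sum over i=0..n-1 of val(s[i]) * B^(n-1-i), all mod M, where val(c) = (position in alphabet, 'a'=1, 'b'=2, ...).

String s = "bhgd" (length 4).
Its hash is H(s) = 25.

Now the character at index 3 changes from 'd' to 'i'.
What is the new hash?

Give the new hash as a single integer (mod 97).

val('d') = 4, val('i') = 9
Position k = 3, exponent = n-1-k = 0
B^0 mod M = 11^0 mod 97 = 1
Delta = (9 - 4) * 1 mod 97 = 5
New hash = (25 + 5) mod 97 = 30

Answer: 30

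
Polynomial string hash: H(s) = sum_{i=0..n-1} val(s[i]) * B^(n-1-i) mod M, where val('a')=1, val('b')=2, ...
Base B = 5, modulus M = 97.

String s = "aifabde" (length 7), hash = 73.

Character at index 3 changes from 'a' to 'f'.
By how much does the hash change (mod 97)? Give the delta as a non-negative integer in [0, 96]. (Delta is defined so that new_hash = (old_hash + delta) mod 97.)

Answer: 43

Derivation:
Delta formula: (val(new) - val(old)) * B^(n-1-k) mod M
  val('f') - val('a') = 6 - 1 = 5
  B^(n-1-k) = 5^3 mod 97 = 28
  Delta = 5 * 28 mod 97 = 43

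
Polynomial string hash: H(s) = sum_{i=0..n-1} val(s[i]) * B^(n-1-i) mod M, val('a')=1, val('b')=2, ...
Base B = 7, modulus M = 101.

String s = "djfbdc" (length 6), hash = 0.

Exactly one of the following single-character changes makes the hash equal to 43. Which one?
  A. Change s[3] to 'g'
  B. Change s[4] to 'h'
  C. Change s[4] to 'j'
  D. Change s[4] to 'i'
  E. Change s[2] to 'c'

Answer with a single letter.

Option A: s[3]='b'->'g', delta=(7-2)*7^2 mod 101 = 43, hash=0+43 mod 101 = 43 <-- target
Option B: s[4]='d'->'h', delta=(8-4)*7^1 mod 101 = 28, hash=0+28 mod 101 = 28
Option C: s[4]='d'->'j', delta=(10-4)*7^1 mod 101 = 42, hash=0+42 mod 101 = 42
Option D: s[4]='d'->'i', delta=(9-4)*7^1 mod 101 = 35, hash=0+35 mod 101 = 35
Option E: s[2]='f'->'c', delta=(3-6)*7^3 mod 101 = 82, hash=0+82 mod 101 = 82

Answer: A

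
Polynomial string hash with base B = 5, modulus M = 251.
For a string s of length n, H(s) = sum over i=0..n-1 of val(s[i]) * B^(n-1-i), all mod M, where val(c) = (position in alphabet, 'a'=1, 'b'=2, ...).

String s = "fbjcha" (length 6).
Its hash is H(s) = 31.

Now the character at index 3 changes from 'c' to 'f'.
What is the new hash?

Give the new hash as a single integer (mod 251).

val('c') = 3, val('f') = 6
Position k = 3, exponent = n-1-k = 2
B^2 mod M = 5^2 mod 251 = 25
Delta = (6 - 3) * 25 mod 251 = 75
New hash = (31 + 75) mod 251 = 106

Answer: 106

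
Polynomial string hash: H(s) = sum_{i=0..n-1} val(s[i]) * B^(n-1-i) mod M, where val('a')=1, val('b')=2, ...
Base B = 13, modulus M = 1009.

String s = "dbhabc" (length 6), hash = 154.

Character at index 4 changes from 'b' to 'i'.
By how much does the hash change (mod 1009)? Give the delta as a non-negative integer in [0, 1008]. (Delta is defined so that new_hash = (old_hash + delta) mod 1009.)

Answer: 91

Derivation:
Delta formula: (val(new) - val(old)) * B^(n-1-k) mod M
  val('i') - val('b') = 9 - 2 = 7
  B^(n-1-k) = 13^1 mod 1009 = 13
  Delta = 7 * 13 mod 1009 = 91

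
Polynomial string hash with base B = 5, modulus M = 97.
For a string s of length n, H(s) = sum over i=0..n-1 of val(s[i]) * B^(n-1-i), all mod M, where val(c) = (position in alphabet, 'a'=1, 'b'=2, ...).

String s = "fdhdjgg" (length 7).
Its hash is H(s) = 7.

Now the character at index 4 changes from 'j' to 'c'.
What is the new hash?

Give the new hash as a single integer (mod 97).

val('j') = 10, val('c') = 3
Position k = 4, exponent = n-1-k = 2
B^2 mod M = 5^2 mod 97 = 25
Delta = (3 - 10) * 25 mod 97 = 19
New hash = (7 + 19) mod 97 = 26

Answer: 26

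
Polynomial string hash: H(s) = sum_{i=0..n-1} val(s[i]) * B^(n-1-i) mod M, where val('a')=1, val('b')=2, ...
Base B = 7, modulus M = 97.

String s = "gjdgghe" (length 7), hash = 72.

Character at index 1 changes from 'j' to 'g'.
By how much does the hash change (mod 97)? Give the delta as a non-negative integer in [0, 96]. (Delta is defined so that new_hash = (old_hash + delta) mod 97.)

Delta formula: (val(new) - val(old)) * B^(n-1-k) mod M
  val('g') - val('j') = 7 - 10 = -3
  B^(n-1-k) = 7^5 mod 97 = 26
  Delta = -3 * 26 mod 97 = 19

Answer: 19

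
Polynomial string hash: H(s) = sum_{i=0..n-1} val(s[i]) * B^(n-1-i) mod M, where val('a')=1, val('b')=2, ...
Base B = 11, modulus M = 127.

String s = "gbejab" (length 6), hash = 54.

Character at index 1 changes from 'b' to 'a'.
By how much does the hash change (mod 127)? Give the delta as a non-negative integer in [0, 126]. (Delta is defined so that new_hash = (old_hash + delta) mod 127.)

Delta formula: (val(new) - val(old)) * B^(n-1-k) mod M
  val('a') - val('b') = 1 - 2 = -1
  B^(n-1-k) = 11^4 mod 127 = 36
  Delta = -1 * 36 mod 127 = 91

Answer: 91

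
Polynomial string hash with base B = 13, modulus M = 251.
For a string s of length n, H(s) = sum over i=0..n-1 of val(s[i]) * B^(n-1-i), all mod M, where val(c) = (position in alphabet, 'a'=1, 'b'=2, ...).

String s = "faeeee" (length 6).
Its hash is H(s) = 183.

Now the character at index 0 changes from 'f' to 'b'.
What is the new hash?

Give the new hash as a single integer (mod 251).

val('f') = 6, val('b') = 2
Position k = 0, exponent = n-1-k = 5
B^5 mod M = 13^5 mod 251 = 64
Delta = (2 - 6) * 64 mod 251 = 246
New hash = (183 + 246) mod 251 = 178

Answer: 178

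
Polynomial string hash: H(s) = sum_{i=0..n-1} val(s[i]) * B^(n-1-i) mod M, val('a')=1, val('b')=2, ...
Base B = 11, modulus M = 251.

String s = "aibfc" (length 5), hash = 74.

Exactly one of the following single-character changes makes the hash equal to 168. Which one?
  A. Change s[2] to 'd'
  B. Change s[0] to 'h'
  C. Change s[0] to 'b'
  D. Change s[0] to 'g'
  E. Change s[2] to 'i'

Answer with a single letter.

Option A: s[2]='b'->'d', delta=(4-2)*11^2 mod 251 = 242, hash=74+242 mod 251 = 65
Option B: s[0]='a'->'h', delta=(8-1)*11^4 mod 251 = 79, hash=74+79 mod 251 = 153
Option C: s[0]='a'->'b', delta=(2-1)*11^4 mod 251 = 83, hash=74+83 mod 251 = 157
Option D: s[0]='a'->'g', delta=(7-1)*11^4 mod 251 = 247, hash=74+247 mod 251 = 70
Option E: s[2]='b'->'i', delta=(9-2)*11^2 mod 251 = 94, hash=74+94 mod 251 = 168 <-- target

Answer: E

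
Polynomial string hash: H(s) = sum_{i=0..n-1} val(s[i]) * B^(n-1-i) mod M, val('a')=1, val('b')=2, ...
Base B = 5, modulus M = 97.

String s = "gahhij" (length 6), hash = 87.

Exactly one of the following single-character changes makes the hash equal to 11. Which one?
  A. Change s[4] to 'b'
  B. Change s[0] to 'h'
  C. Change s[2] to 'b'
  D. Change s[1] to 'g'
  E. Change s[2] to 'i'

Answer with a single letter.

Option A: s[4]='i'->'b', delta=(2-9)*5^1 mod 97 = 62, hash=87+62 mod 97 = 52
Option B: s[0]='g'->'h', delta=(8-7)*5^5 mod 97 = 21, hash=87+21 mod 97 = 11 <-- target
Option C: s[2]='h'->'b', delta=(2-8)*5^3 mod 97 = 26, hash=87+26 mod 97 = 16
Option D: s[1]='a'->'g', delta=(7-1)*5^4 mod 97 = 64, hash=87+64 mod 97 = 54
Option E: s[2]='h'->'i', delta=(9-8)*5^3 mod 97 = 28, hash=87+28 mod 97 = 18

Answer: B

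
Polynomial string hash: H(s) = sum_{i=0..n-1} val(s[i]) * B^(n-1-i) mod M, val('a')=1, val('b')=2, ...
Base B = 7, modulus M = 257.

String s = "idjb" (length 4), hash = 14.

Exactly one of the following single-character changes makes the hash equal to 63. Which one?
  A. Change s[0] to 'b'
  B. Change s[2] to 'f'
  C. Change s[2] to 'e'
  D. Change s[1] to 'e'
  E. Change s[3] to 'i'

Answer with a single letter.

Option A: s[0]='i'->'b', delta=(2-9)*7^3 mod 257 = 169, hash=14+169 mod 257 = 183
Option B: s[2]='j'->'f', delta=(6-10)*7^1 mod 257 = 229, hash=14+229 mod 257 = 243
Option C: s[2]='j'->'e', delta=(5-10)*7^1 mod 257 = 222, hash=14+222 mod 257 = 236
Option D: s[1]='d'->'e', delta=(5-4)*7^2 mod 257 = 49, hash=14+49 mod 257 = 63 <-- target
Option E: s[3]='b'->'i', delta=(9-2)*7^0 mod 257 = 7, hash=14+7 mod 257 = 21

Answer: D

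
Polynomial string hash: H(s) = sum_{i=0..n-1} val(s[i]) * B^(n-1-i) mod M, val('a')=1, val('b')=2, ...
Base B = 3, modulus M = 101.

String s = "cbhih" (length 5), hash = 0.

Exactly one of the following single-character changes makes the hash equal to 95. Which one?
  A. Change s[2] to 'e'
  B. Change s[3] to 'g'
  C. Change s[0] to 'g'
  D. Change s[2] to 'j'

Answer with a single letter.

Answer: B

Derivation:
Option A: s[2]='h'->'e', delta=(5-8)*3^2 mod 101 = 74, hash=0+74 mod 101 = 74
Option B: s[3]='i'->'g', delta=(7-9)*3^1 mod 101 = 95, hash=0+95 mod 101 = 95 <-- target
Option C: s[0]='c'->'g', delta=(7-3)*3^4 mod 101 = 21, hash=0+21 mod 101 = 21
Option D: s[2]='h'->'j', delta=(10-8)*3^2 mod 101 = 18, hash=0+18 mod 101 = 18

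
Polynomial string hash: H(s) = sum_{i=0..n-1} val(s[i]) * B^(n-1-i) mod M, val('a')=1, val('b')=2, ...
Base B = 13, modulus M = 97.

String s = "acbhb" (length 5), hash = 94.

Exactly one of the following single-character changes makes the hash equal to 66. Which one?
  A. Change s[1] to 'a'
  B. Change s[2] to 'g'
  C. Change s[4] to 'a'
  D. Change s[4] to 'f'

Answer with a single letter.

Option A: s[1]='c'->'a', delta=(1-3)*13^3 mod 97 = 68, hash=94+68 mod 97 = 65
Option B: s[2]='b'->'g', delta=(7-2)*13^2 mod 97 = 69, hash=94+69 mod 97 = 66 <-- target
Option C: s[4]='b'->'a', delta=(1-2)*13^0 mod 97 = 96, hash=94+96 mod 97 = 93
Option D: s[4]='b'->'f', delta=(6-2)*13^0 mod 97 = 4, hash=94+4 mod 97 = 1

Answer: B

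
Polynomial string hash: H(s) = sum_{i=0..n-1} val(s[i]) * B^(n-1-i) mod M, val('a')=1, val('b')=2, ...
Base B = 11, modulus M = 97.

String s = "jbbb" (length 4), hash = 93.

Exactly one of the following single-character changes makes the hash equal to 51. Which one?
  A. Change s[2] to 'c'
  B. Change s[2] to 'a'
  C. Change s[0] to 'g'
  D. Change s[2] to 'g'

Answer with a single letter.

Answer: D

Derivation:
Option A: s[2]='b'->'c', delta=(3-2)*11^1 mod 97 = 11, hash=93+11 mod 97 = 7
Option B: s[2]='b'->'a', delta=(1-2)*11^1 mod 97 = 86, hash=93+86 mod 97 = 82
Option C: s[0]='j'->'g', delta=(7-10)*11^3 mod 97 = 81, hash=93+81 mod 97 = 77
Option D: s[2]='b'->'g', delta=(7-2)*11^1 mod 97 = 55, hash=93+55 mod 97 = 51 <-- target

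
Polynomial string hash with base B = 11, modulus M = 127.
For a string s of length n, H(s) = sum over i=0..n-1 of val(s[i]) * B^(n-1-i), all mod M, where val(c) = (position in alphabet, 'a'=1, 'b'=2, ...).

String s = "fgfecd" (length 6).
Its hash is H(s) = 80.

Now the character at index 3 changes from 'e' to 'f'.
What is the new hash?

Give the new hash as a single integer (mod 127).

val('e') = 5, val('f') = 6
Position k = 3, exponent = n-1-k = 2
B^2 mod M = 11^2 mod 127 = 121
Delta = (6 - 5) * 121 mod 127 = 121
New hash = (80 + 121) mod 127 = 74

Answer: 74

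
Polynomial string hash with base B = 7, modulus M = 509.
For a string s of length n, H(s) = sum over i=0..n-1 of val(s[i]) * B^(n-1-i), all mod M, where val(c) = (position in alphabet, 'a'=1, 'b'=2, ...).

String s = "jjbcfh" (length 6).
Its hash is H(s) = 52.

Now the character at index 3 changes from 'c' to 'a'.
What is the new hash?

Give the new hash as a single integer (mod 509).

Answer: 463

Derivation:
val('c') = 3, val('a') = 1
Position k = 3, exponent = n-1-k = 2
B^2 mod M = 7^2 mod 509 = 49
Delta = (1 - 3) * 49 mod 509 = 411
New hash = (52 + 411) mod 509 = 463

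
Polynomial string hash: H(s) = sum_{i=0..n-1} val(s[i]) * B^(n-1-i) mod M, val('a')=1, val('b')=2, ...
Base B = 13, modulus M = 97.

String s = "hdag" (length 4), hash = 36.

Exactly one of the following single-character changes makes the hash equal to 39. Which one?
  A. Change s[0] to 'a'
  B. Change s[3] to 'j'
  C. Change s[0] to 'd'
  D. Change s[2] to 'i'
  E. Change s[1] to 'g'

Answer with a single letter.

Answer: B

Derivation:
Option A: s[0]='h'->'a', delta=(1-8)*13^3 mod 97 = 44, hash=36+44 mod 97 = 80
Option B: s[3]='g'->'j', delta=(10-7)*13^0 mod 97 = 3, hash=36+3 mod 97 = 39 <-- target
Option C: s[0]='h'->'d', delta=(4-8)*13^3 mod 97 = 39, hash=36+39 mod 97 = 75
Option D: s[2]='a'->'i', delta=(9-1)*13^1 mod 97 = 7, hash=36+7 mod 97 = 43
Option E: s[1]='d'->'g', delta=(7-4)*13^2 mod 97 = 22, hash=36+22 mod 97 = 58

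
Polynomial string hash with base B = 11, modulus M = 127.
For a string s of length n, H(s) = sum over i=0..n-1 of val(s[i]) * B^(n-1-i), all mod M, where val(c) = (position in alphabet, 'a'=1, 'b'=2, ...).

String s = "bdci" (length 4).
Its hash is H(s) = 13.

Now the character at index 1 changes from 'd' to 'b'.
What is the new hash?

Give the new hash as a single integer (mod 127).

Answer: 25

Derivation:
val('d') = 4, val('b') = 2
Position k = 1, exponent = n-1-k = 2
B^2 mod M = 11^2 mod 127 = 121
Delta = (2 - 4) * 121 mod 127 = 12
New hash = (13 + 12) mod 127 = 25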